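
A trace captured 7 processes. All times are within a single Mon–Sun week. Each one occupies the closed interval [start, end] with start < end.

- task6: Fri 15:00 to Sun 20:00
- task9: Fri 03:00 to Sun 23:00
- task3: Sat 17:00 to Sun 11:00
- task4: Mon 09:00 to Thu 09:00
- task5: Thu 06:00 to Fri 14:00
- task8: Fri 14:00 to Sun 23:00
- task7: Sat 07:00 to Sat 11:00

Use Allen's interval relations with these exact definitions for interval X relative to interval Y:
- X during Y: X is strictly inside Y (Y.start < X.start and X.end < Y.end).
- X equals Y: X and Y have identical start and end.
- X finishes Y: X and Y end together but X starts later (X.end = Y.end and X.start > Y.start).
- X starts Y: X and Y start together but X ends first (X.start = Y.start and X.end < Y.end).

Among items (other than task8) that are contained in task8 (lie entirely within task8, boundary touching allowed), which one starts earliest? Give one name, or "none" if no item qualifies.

task6

Target task8 = [Fri 14:00, Sun 23:00].
task3 [Sat 17:00, Sun 11:00] → during → candidate.
task4 [Mon 09:00, Thu 09:00] → before → excluded.
task5 [Thu 06:00, Fri 14:00] → meets → excluded.
task6 [Fri 15:00, Sun 20:00] → during → candidate.
task7 [Sat 07:00, Sat 11:00] → during → candidate.
task9 [Fri 03:00, Sun 23:00] → finished-by → excluded.
Among candidates, earliest start is Fri 15:00 → task6.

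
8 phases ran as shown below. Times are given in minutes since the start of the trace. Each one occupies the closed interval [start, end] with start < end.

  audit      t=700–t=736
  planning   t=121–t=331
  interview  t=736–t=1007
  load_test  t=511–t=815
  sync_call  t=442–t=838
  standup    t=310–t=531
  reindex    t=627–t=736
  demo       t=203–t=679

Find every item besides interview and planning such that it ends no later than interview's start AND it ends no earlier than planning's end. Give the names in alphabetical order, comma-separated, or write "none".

audit, demo, reindex, standup

Conditions: its end is no later than interview's start (X.end <= t=736) AND its end is no earlier than planning's end (X.end >= t=331).
audit: end t=736 <= t=736? ✓; end t=736 >= t=331? ✓ → yes.
demo: end t=679 <= t=736? ✓; end t=679 >= t=331? ✓ → yes.
load_test: end t=815 <= t=736? ✗; end t=815 >= t=331? ✓ → no.
reindex: end t=736 <= t=736? ✓; end t=736 >= t=331? ✓ → yes.
standup: end t=531 <= t=736? ✓; end t=531 >= t=331? ✓ → yes.
sync_call: end t=838 <= t=736? ✗; end t=838 >= t=331? ✓ → no.
Result: audit, demo, reindex, standup.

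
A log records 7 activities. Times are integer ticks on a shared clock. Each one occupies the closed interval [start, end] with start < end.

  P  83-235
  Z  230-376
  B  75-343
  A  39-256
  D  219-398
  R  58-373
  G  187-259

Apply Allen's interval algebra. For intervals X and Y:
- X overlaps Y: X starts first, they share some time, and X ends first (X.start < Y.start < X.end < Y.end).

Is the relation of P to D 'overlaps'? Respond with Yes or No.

Yes

P = [83, 235], D = [219, 398].
Actual relation of P to D: overlaps.
Asked whether 'overlaps' holds → Yes.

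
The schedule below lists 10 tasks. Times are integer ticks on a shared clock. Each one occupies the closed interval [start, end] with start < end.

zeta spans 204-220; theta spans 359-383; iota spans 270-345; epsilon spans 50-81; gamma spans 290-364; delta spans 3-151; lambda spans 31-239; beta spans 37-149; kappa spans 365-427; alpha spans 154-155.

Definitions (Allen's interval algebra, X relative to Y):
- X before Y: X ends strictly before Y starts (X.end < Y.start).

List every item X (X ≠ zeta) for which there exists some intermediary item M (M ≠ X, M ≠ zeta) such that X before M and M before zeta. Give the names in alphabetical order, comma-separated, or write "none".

Target zeta = [204, 220].
Intermediaries M with M before zeta: alpha, beta, delta, epsilon.
Via alpha — items with X before alpha: beta, delta, epsilon.
Via beta — items with X before beta: none.
Via delta — items with X before delta: none.
Via epsilon — items with X before epsilon: none.
Union: beta, delta, epsilon.

beta, delta, epsilon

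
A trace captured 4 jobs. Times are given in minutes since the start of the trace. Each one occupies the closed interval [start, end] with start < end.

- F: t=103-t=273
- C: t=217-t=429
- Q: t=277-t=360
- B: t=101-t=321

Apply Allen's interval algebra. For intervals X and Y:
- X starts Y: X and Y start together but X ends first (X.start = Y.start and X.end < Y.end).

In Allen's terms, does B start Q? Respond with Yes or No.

No

B = [t=101, t=321], Q = [t=277, t=360].
Actual relation of B to Q: overlaps.
Asked whether 'starts' holds → No.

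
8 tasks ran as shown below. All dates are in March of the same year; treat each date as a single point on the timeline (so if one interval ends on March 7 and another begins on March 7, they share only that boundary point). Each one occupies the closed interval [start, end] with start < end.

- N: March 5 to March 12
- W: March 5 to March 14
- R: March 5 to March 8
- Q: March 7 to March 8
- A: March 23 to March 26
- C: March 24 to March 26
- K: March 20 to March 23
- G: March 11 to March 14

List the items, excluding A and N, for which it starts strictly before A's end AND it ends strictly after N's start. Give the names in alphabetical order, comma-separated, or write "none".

Conditions: its start is strictly before A's end (X.start < March 26) AND its end is strictly after N's start (X.end > March 5).
C: start March 24 < March 26? ✓; end March 26 > March 5? ✓ → yes.
G: start March 11 < March 26? ✓; end March 14 > March 5? ✓ → yes.
K: start March 20 < March 26? ✓; end March 23 > March 5? ✓ → yes.
Q: start March 7 < March 26? ✓; end March 8 > March 5? ✓ → yes.
R: start March 5 < March 26? ✓; end March 8 > March 5? ✓ → yes.
W: start March 5 < March 26? ✓; end March 14 > March 5? ✓ → yes.
Result: C, G, K, Q, R, W.

C, G, K, Q, R, W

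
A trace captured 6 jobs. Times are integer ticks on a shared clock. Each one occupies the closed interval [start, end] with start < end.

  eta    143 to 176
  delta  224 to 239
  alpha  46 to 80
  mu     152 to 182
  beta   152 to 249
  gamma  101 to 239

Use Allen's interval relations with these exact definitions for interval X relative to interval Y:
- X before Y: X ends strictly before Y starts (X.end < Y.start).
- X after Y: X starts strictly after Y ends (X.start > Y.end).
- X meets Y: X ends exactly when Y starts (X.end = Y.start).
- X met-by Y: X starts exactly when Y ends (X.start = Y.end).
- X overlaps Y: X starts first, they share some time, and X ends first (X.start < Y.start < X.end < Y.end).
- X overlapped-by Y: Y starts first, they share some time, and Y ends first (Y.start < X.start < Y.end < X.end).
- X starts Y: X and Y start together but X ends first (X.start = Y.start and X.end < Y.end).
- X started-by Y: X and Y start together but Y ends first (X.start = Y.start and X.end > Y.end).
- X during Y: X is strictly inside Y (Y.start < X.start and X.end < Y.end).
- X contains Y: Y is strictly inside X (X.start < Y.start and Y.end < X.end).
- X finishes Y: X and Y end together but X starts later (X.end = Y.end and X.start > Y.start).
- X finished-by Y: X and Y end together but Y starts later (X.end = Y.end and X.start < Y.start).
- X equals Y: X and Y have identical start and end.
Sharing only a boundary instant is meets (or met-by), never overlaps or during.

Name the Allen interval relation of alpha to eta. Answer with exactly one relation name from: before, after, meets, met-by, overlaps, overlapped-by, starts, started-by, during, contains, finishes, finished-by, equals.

alpha = [46, 80]; eta = [143, 176].
Compare endpoints: alpha.start < eta.start, alpha.start < eta.end, alpha.end < eta.start, alpha.end < eta.end.
That pattern is 'before'.

before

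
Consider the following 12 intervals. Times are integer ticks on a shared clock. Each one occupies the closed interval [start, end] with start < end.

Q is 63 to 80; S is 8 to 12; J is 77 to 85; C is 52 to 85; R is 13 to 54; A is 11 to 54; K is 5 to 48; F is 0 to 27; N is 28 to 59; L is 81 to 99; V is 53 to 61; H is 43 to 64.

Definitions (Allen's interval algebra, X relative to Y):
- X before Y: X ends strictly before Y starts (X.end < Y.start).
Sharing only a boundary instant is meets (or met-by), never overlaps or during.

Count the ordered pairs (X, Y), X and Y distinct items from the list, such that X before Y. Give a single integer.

Checking all 132 ordered pairs for relation 'before'; matching pairs in alphabetical order:
(A, J): A before J ✓
(A, L): A before L ✓
(A, Q): A before Q ✓
(F, C): F before C ✓
(F, H): F before H ✓
(F, J): F before J ✓
(F, L): F before L ✓
(F, N): F before N ✓
(F, Q): F before Q ✓
(F, V): F before V ✓
(H, J): H before J ✓
(H, L): H before L ✓
(K, C): K before C ✓
(K, J): K before J ✓
(K, L): K before L ✓
(K, Q): K before Q ✓
(K, V): K before V ✓
(N, J): N before J ✓
(N, L): N before L ✓
(N, Q): N before Q ✓
(Q, L): Q before L ✓
(R, J): R before J ✓
(R, L): R before L ✓
(R, Q): R before Q ✓
... plus 11 further pairs not listed.
Count: 35.

35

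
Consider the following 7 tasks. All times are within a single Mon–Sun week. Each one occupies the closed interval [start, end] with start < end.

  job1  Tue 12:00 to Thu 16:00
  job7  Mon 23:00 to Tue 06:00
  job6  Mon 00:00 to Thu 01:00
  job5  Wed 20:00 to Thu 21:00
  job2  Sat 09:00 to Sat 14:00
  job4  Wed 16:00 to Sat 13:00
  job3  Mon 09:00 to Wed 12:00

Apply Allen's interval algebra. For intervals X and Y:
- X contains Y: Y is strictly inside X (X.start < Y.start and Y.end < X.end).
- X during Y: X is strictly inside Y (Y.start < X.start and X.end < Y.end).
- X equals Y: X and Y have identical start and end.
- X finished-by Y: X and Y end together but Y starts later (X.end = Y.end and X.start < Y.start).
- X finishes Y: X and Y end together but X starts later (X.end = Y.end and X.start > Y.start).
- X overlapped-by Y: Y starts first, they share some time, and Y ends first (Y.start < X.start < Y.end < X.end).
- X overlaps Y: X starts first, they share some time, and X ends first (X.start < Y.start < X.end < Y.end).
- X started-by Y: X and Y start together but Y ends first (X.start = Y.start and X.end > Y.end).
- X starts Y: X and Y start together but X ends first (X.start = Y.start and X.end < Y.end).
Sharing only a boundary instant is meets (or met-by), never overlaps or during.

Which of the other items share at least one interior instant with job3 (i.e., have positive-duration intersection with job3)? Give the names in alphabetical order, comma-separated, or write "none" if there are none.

Target job3 = [Mon 09:00, Wed 12:00].
job1 [Tue 12:00, Thu 16:00] → overlapped-by → yes.
job2 [Sat 09:00, Sat 14:00] → after → no.
job4 [Wed 16:00, Sat 13:00] → after → no.
job5 [Wed 20:00, Thu 21:00] → after → no.
job6 [Mon 00:00, Thu 01:00] → contains → yes.
job7 [Mon 23:00, Tue 06:00] → during → yes.
Result: job1, job6, job7.

job1, job6, job7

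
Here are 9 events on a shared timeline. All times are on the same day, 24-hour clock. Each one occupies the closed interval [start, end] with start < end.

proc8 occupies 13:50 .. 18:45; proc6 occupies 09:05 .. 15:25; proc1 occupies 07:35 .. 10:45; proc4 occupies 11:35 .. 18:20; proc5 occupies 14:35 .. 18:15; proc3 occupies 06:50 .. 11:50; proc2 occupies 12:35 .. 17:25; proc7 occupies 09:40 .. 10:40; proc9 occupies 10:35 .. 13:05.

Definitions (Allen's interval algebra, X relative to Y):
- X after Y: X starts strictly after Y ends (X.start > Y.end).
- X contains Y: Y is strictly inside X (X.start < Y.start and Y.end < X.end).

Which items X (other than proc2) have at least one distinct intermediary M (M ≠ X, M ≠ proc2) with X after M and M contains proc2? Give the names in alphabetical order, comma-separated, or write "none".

Target proc2 = [12:35, 17:25].
Intermediaries M with M contains proc2: proc4.
Via proc4 — items with X after proc4: none.
Union: none.

none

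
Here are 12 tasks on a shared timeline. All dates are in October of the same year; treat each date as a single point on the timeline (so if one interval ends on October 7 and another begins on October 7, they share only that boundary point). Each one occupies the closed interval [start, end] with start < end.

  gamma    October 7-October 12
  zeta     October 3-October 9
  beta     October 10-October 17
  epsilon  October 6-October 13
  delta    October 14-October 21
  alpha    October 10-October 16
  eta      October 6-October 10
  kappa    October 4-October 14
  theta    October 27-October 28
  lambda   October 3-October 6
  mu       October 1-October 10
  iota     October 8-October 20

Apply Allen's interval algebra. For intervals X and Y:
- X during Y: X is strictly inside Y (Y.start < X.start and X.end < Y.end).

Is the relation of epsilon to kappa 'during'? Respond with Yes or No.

Yes

epsilon = [October 6, October 13], kappa = [October 4, October 14].
Actual relation of epsilon to kappa: during.
Asked whether 'during' holds → Yes.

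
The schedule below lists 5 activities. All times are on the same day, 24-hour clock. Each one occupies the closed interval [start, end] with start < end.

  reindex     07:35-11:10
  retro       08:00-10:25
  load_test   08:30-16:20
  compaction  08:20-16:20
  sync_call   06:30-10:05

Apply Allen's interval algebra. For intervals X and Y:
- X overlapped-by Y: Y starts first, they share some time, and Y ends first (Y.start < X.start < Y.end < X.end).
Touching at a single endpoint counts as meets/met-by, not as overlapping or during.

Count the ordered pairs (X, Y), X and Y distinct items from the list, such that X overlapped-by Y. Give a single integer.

Checking all 20 ordered pairs for relation 'overlapped-by'; matching pairs in alphabetical order:
(compaction, reindex): compaction overlapped-by reindex ✓
(compaction, retro): compaction overlapped-by retro ✓
(compaction, sync_call): compaction overlapped-by sync_call ✓
(load_test, reindex): load_test overlapped-by reindex ✓
(load_test, retro): load_test overlapped-by retro ✓
(load_test, sync_call): load_test overlapped-by sync_call ✓
(reindex, sync_call): reindex overlapped-by sync_call ✓
(retro, sync_call): retro overlapped-by sync_call ✓
Count: 8.

8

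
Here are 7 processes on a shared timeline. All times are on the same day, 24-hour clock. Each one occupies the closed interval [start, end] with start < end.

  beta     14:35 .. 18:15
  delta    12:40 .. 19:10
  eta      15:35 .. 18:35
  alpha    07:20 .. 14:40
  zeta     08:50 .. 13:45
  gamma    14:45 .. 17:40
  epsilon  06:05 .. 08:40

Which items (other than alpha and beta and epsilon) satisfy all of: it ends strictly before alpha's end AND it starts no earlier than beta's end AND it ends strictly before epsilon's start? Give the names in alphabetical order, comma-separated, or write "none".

Conditions: its end is strictly before alpha's end (X.end < 14:40) AND its start is no earlier than beta's end (X.start >= 18:15) AND its end is strictly before epsilon's start (X.end < 06:05).
delta: end 19:10 < 14:40? ✗; start 12:40 >= 18:15? ✗; end 19:10 < 06:05? ✗ → no.
eta: end 18:35 < 14:40? ✗; start 15:35 >= 18:15? ✗; end 18:35 < 06:05? ✗ → no.
gamma: end 17:40 < 14:40? ✗; start 14:45 >= 18:15? ✗; end 17:40 < 06:05? ✗ → no.
zeta: end 13:45 < 14:40? ✓; start 08:50 >= 18:15? ✗; end 13:45 < 06:05? ✗ → no.
Result: none.

none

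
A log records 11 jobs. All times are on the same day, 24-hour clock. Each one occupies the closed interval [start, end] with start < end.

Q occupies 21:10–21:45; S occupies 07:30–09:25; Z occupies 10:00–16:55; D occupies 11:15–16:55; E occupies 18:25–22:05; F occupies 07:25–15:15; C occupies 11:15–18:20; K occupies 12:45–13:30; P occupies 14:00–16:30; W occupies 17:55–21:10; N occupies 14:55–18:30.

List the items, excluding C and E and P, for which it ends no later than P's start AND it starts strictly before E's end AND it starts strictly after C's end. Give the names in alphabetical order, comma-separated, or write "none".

Conditions: its end is no later than P's start (X.end <= 14:00) AND its start is strictly before E's end (X.start < 22:05) AND its start is strictly after C's end (X.start > 18:20).
D: end 16:55 <= 14:00? ✗; start 11:15 < 22:05? ✓; start 11:15 > 18:20? ✗ → no.
F: end 15:15 <= 14:00? ✗; start 07:25 < 22:05? ✓; start 07:25 > 18:20? ✗ → no.
K: end 13:30 <= 14:00? ✓; start 12:45 < 22:05? ✓; start 12:45 > 18:20? ✗ → no.
N: end 18:30 <= 14:00? ✗; start 14:55 < 22:05? ✓; start 14:55 > 18:20? ✗ → no.
Q: end 21:45 <= 14:00? ✗; start 21:10 < 22:05? ✓; start 21:10 > 18:20? ✓ → no.
S: end 09:25 <= 14:00? ✓; start 07:30 < 22:05? ✓; start 07:30 > 18:20? ✗ → no.
W: end 21:10 <= 14:00? ✗; start 17:55 < 22:05? ✓; start 17:55 > 18:20? ✗ → no.
Z: end 16:55 <= 14:00? ✗; start 10:00 < 22:05? ✓; start 10:00 > 18:20? ✗ → no.
Result: none.

none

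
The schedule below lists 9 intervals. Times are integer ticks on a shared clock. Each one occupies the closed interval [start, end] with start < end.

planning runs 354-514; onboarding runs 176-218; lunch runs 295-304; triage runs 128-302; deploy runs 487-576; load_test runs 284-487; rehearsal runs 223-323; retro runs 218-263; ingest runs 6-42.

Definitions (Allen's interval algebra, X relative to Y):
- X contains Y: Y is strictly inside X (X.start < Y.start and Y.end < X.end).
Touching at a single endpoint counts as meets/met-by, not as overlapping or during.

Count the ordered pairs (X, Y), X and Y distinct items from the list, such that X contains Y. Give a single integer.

4

Checking all 72 ordered pairs for relation 'contains'; matching pairs in alphabetical order:
(load_test, lunch): load_test contains lunch ✓
(rehearsal, lunch): rehearsal contains lunch ✓
(triage, onboarding): triage contains onboarding ✓
(triage, retro): triage contains retro ✓
Count: 4.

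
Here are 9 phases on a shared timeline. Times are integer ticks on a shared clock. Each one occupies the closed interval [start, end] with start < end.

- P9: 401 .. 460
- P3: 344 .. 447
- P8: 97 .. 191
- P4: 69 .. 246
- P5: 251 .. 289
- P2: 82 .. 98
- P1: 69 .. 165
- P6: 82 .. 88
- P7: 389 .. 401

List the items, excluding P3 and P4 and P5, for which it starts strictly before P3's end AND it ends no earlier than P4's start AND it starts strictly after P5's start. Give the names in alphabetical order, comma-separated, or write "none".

P7, P9

Conditions: its start is strictly before P3's end (X.start < 447) AND its end is no earlier than P4's start (X.end >= 69) AND its start is strictly after P5's start (X.start > 251).
P1: start 69 < 447? ✓; end 165 >= 69? ✓; start 69 > 251? ✗ → no.
P2: start 82 < 447? ✓; end 98 >= 69? ✓; start 82 > 251? ✗ → no.
P6: start 82 < 447? ✓; end 88 >= 69? ✓; start 82 > 251? ✗ → no.
P7: start 389 < 447? ✓; end 401 >= 69? ✓; start 389 > 251? ✓ → yes.
P8: start 97 < 447? ✓; end 191 >= 69? ✓; start 97 > 251? ✗ → no.
P9: start 401 < 447? ✓; end 460 >= 69? ✓; start 401 > 251? ✓ → yes.
Result: P7, P9.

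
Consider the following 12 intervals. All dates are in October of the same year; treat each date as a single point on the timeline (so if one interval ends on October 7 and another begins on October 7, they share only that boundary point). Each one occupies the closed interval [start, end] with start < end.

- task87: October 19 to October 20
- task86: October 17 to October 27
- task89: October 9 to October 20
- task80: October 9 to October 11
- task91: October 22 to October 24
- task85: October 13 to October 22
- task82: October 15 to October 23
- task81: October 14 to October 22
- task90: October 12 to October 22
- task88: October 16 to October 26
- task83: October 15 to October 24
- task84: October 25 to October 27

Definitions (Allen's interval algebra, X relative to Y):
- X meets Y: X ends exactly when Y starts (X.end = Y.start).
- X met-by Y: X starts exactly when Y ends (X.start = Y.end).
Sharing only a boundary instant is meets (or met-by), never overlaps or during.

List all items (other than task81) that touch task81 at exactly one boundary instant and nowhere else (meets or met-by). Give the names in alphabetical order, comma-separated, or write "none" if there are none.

Target task81 = [October 14, October 22].
task80 [October 9, October 11] → before → no.
task82 [October 15, October 23] → overlapped-by → no.
task83 [October 15, October 24] → overlapped-by → no.
task84 [October 25, October 27] → after → no.
task85 [October 13, October 22] → finished-by → no.
task86 [October 17, October 27] → overlapped-by → no.
task87 [October 19, October 20] → during → no.
task88 [October 16, October 26] → overlapped-by → no.
task89 [October 9, October 20] → overlaps → no.
task90 [October 12, October 22] → finished-by → no.
task91 [October 22, October 24] → met-by → yes.
Result: task91.

task91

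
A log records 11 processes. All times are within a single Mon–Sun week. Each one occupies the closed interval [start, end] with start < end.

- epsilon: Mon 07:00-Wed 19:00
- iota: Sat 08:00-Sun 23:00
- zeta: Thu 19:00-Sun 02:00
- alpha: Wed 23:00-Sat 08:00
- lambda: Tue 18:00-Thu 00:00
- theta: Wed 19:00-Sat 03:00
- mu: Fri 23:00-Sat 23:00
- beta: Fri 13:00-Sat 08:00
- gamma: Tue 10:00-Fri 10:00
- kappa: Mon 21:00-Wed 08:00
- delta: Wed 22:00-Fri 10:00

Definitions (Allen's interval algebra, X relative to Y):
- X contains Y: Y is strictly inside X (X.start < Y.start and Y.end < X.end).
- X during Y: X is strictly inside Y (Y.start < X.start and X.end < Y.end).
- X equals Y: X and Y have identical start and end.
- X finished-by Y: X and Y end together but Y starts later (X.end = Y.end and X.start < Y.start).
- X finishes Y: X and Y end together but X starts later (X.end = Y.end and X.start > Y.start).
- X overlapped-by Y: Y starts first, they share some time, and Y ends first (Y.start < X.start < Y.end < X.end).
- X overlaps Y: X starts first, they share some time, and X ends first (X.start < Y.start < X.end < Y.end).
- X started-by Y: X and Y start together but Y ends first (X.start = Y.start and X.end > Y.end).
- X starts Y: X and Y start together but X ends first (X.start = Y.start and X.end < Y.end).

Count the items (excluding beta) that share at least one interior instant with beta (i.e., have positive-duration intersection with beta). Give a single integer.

4

Target beta = [Fri 13:00, Sat 08:00].
alpha [Wed 23:00, Sat 08:00] → finished-by → counts.
delta [Wed 22:00, Fri 10:00] → before → no.
epsilon [Mon 07:00, Wed 19:00] → before → no.
gamma [Tue 10:00, Fri 10:00] → before → no.
iota [Sat 08:00, Sun 23:00] → met-by → no.
kappa [Mon 21:00, Wed 08:00] → before → no.
lambda [Tue 18:00, Thu 00:00] → before → no.
mu [Fri 23:00, Sat 23:00] → overlapped-by → counts.
theta [Wed 19:00, Sat 03:00] → overlaps → counts.
zeta [Thu 19:00, Sun 02:00] → contains → counts.
Total: 4.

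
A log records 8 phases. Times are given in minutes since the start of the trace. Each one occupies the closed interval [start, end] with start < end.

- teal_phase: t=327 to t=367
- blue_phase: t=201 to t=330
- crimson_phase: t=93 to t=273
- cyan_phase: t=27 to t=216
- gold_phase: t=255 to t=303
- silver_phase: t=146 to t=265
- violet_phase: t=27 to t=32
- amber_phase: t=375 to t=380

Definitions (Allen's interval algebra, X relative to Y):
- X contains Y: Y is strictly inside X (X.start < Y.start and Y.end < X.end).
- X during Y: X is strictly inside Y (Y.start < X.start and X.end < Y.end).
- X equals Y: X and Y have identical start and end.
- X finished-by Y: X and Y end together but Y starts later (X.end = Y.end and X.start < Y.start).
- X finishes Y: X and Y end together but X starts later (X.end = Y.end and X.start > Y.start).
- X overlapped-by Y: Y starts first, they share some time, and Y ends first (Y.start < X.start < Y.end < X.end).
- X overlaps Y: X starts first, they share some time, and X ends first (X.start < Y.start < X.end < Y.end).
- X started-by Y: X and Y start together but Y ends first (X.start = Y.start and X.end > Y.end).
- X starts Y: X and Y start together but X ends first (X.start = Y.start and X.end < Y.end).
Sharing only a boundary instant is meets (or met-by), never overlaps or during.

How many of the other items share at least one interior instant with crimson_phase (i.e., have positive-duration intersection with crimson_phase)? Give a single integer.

4

Target crimson_phase = [t=93, t=273].
amber_phase [t=375, t=380] → after → no.
blue_phase [t=201, t=330] → overlapped-by → counts.
cyan_phase [t=27, t=216] → overlaps → counts.
gold_phase [t=255, t=303] → overlapped-by → counts.
silver_phase [t=146, t=265] → during → counts.
teal_phase [t=327, t=367] → after → no.
violet_phase [t=27, t=32] → before → no.
Total: 4.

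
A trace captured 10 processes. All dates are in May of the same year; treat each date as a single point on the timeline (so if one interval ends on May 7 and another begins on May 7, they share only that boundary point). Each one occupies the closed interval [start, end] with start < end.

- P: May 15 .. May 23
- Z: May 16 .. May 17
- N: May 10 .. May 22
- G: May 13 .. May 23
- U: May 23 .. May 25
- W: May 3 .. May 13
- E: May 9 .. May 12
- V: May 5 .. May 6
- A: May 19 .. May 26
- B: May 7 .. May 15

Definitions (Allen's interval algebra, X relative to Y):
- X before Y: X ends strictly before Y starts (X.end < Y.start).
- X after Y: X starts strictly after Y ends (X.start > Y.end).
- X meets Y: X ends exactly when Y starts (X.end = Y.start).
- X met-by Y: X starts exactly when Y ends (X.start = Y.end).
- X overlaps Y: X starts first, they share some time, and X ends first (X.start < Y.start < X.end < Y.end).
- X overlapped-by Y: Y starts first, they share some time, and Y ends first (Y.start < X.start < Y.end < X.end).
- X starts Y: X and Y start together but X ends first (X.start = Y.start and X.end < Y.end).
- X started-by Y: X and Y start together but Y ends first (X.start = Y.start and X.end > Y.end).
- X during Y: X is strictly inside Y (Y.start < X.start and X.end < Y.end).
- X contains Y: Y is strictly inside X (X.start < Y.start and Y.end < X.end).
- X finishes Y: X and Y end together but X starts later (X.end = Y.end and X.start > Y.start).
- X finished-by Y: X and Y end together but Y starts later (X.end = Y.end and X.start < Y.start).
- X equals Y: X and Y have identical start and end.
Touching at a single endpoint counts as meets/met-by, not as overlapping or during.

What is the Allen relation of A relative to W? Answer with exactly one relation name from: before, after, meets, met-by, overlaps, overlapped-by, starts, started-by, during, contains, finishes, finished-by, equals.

A = [May 19, May 26]; W = [May 3, May 13].
Compare endpoints: A.start > W.start, A.start > W.end, A.end > W.start, A.end > W.end.
That pattern is 'after'.

after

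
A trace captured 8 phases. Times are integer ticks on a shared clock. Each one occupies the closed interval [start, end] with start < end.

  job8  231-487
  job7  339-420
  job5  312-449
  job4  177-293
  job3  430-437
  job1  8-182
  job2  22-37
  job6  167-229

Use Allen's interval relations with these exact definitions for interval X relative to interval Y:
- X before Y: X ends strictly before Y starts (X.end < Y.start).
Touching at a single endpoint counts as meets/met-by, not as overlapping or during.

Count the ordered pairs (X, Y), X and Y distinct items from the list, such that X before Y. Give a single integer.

18

Checking all 56 ordered pairs for relation 'before'; matching pairs in alphabetical order:
(job1, job3): job1 before job3 ✓
(job1, job5): job1 before job5 ✓
(job1, job7): job1 before job7 ✓
(job1, job8): job1 before job8 ✓
(job2, job3): job2 before job3 ✓
(job2, job4): job2 before job4 ✓
(job2, job5): job2 before job5 ✓
(job2, job6): job2 before job6 ✓
(job2, job7): job2 before job7 ✓
(job2, job8): job2 before job8 ✓
(job4, job3): job4 before job3 ✓
(job4, job5): job4 before job5 ✓
(job4, job7): job4 before job7 ✓
(job6, job3): job6 before job3 ✓
(job6, job5): job6 before job5 ✓
(job6, job7): job6 before job7 ✓
(job6, job8): job6 before job8 ✓
(job7, job3): job7 before job3 ✓
Count: 18.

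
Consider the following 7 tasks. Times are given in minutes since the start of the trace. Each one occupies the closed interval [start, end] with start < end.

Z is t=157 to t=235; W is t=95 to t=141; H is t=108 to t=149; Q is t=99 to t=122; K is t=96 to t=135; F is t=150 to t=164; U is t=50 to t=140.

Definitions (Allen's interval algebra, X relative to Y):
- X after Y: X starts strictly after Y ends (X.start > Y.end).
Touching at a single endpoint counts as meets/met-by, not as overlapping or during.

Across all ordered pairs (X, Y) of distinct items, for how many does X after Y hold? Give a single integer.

Checking all 42 ordered pairs for relation 'after'; matching pairs in alphabetical order:
(F, H): F after H ✓
(F, K): F after K ✓
(F, Q): F after Q ✓
(F, U): F after U ✓
(F, W): F after W ✓
(Z, H): Z after H ✓
(Z, K): Z after K ✓
(Z, Q): Z after Q ✓
(Z, U): Z after U ✓
(Z, W): Z after W ✓
Count: 10.

10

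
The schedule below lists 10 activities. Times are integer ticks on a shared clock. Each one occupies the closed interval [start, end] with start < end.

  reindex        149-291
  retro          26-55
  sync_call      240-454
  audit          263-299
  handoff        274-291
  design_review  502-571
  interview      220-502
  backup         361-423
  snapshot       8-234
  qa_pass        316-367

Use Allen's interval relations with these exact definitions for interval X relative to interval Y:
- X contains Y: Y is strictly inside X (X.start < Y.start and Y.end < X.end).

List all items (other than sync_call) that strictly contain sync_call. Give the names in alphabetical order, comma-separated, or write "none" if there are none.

interview

Target sync_call = [240, 454].
audit [263, 299] → during → no.
backup [361, 423] → during → no.
design_review [502, 571] → after → no.
handoff [274, 291] → during → no.
interview [220, 502] → contains → yes.
qa_pass [316, 367] → during → no.
reindex [149, 291] → overlaps → no.
retro [26, 55] → before → no.
snapshot [8, 234] → before → no.
Result: interview.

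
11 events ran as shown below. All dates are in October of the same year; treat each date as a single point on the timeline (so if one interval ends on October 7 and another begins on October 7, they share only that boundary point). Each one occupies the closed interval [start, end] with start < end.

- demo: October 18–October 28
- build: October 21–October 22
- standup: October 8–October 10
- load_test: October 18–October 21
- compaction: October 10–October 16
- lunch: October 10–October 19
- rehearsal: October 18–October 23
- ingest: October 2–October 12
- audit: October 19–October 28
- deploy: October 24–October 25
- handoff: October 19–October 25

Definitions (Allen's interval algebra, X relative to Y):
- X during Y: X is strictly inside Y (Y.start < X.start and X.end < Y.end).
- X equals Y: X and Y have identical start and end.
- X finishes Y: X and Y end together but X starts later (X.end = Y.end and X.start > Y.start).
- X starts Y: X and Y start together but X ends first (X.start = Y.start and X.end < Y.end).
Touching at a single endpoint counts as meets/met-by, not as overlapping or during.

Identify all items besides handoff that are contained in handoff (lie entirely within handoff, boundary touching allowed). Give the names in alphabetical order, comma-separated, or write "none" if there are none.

Target handoff = [October 19, October 25].
audit [October 19, October 28] → started-by → no.
build [October 21, October 22] → during → yes.
compaction [October 10, October 16] → before → no.
demo [October 18, October 28] → contains → no.
deploy [October 24, October 25] → finishes → yes.
ingest [October 2, October 12] → before → no.
load_test [October 18, October 21] → overlaps → no.
lunch [October 10, October 19] → meets → no.
rehearsal [October 18, October 23] → overlaps → no.
standup [October 8, October 10] → before → no.
Result: build, deploy.

build, deploy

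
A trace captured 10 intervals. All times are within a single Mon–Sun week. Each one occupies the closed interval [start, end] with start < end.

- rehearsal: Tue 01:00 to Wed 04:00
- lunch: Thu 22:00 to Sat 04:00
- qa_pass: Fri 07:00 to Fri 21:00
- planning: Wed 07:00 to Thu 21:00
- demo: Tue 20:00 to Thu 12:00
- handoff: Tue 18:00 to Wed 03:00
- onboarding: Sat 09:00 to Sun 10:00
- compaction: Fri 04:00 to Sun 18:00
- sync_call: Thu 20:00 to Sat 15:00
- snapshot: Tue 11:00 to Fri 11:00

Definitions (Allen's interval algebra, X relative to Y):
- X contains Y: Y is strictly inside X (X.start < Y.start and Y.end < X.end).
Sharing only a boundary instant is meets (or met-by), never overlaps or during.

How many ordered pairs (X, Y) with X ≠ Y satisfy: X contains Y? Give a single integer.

9

Checking all 90 ordered pairs for relation 'contains'; matching pairs in alphabetical order:
(compaction, onboarding): compaction contains onboarding ✓
(compaction, qa_pass): compaction contains qa_pass ✓
(lunch, qa_pass): lunch contains qa_pass ✓
(rehearsal, handoff): rehearsal contains handoff ✓
(snapshot, demo): snapshot contains demo ✓
(snapshot, handoff): snapshot contains handoff ✓
(snapshot, planning): snapshot contains planning ✓
(sync_call, lunch): sync_call contains lunch ✓
(sync_call, qa_pass): sync_call contains qa_pass ✓
Count: 9.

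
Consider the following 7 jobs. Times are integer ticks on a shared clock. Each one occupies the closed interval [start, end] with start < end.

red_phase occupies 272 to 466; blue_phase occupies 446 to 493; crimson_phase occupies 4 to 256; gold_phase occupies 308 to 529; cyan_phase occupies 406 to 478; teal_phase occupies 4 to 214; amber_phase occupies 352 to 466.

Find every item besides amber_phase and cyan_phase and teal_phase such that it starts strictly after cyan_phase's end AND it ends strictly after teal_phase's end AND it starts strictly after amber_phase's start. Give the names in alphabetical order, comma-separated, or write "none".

none

Conditions: its start is strictly after cyan_phase's end (X.start > 478) AND its end is strictly after teal_phase's end (X.end > 214) AND its start is strictly after amber_phase's start (X.start > 352).
blue_phase: start 446 > 478? ✗; end 493 > 214? ✓; start 446 > 352? ✓ → no.
crimson_phase: start 4 > 478? ✗; end 256 > 214? ✓; start 4 > 352? ✗ → no.
gold_phase: start 308 > 478? ✗; end 529 > 214? ✓; start 308 > 352? ✗ → no.
red_phase: start 272 > 478? ✗; end 466 > 214? ✓; start 272 > 352? ✗ → no.
Result: none.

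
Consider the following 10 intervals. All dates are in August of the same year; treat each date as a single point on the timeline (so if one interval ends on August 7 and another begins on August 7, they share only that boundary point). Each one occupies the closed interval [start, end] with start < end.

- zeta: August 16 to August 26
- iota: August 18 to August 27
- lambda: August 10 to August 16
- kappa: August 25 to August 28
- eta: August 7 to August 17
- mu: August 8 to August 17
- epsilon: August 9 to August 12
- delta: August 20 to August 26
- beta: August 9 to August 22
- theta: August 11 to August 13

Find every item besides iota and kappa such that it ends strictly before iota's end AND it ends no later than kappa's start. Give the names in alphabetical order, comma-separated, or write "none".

Conditions: its end is strictly before iota's end (X.end < August 27) AND its end is no later than kappa's start (X.end <= August 25).
beta: end August 22 < August 27? ✓; end August 22 <= August 25? ✓ → yes.
delta: end August 26 < August 27? ✓; end August 26 <= August 25? ✗ → no.
epsilon: end August 12 < August 27? ✓; end August 12 <= August 25? ✓ → yes.
eta: end August 17 < August 27? ✓; end August 17 <= August 25? ✓ → yes.
lambda: end August 16 < August 27? ✓; end August 16 <= August 25? ✓ → yes.
mu: end August 17 < August 27? ✓; end August 17 <= August 25? ✓ → yes.
theta: end August 13 < August 27? ✓; end August 13 <= August 25? ✓ → yes.
zeta: end August 26 < August 27? ✓; end August 26 <= August 25? ✗ → no.
Result: beta, epsilon, eta, lambda, mu, theta.

beta, epsilon, eta, lambda, mu, theta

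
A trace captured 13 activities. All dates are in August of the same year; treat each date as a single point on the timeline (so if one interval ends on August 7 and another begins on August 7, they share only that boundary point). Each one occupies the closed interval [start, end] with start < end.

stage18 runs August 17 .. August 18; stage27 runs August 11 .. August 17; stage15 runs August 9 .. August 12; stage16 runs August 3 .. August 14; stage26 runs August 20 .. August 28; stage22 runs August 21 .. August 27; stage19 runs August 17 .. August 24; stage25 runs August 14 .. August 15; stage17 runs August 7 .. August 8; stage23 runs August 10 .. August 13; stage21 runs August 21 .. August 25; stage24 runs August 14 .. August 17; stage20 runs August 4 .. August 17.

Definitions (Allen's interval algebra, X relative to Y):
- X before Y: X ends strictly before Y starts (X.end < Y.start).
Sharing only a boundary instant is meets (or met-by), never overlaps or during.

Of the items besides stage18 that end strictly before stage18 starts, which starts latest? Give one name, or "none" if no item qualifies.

stage25

Target stage18 = [August 17, August 18].
stage15 [August 9, August 12] → before → candidate.
stage16 [August 3, August 14] → before → candidate.
stage17 [August 7, August 8] → before → candidate.
stage19 [August 17, August 24] → started-by → excluded.
stage20 [August 4, August 17] → meets → excluded.
stage21 [August 21, August 25] → after → excluded.
stage22 [August 21, August 27] → after → excluded.
stage23 [August 10, August 13] → before → candidate.
stage24 [August 14, August 17] → meets → excluded.
stage25 [August 14, August 15] → before → candidate.
stage26 [August 20, August 28] → after → excluded.
stage27 [August 11, August 17] → meets → excluded.
Among candidates, latest start is August 14 → stage25.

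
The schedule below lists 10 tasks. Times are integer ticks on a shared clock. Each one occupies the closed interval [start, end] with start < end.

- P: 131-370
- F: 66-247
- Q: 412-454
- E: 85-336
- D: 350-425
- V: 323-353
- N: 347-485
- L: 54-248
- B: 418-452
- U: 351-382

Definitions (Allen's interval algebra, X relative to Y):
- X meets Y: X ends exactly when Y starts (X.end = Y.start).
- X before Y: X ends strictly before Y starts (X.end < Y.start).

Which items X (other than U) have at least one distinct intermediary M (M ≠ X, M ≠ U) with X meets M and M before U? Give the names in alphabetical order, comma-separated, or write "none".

Target U = [351, 382].
Intermediaries M with M before U: E, F, L.
Via E — items with X meets E: none.
Via F — items with X meets F: none.
Via L — items with X meets L: none.
Union: none.

none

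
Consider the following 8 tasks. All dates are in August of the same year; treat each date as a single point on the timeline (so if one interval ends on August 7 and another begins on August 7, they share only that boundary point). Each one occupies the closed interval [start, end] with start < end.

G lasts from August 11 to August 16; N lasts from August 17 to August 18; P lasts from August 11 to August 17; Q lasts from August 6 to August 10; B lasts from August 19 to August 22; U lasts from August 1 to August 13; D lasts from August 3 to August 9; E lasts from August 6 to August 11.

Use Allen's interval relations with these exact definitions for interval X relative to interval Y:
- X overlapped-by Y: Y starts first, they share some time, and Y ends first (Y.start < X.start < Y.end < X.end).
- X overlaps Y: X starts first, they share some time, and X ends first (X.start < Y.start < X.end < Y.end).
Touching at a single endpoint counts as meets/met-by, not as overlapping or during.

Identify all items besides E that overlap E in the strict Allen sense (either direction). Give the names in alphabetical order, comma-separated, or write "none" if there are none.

D

Target E = [August 6, August 11].
B [August 19, August 22] → after → no.
D [August 3, August 9] → overlaps → yes.
G [August 11, August 16] → met-by → no.
N [August 17, August 18] → after → no.
P [August 11, August 17] → met-by → no.
Q [August 6, August 10] → starts → no.
U [August 1, August 13] → contains → no.
Result: D.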